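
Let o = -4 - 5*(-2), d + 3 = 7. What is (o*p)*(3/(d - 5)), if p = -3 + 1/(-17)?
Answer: 936/17 ≈ 55.059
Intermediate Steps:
d = 4 (d = -3 + 7 = 4)
o = 6 (o = -4 + 10 = 6)
p = -52/17 (p = -3 - 1/17 = -52/17 ≈ -3.0588)
(o*p)*(3/(d - 5)) = (6*(-52/17))*(3/(4 - 5)) = -312*3/(17*(-1)) = -(-312)*3/17 = -312/17*(-3) = 936/17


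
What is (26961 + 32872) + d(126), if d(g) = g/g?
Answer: 59834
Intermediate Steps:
d(g) = 1
(26961 + 32872) + d(126) = (26961 + 32872) + 1 = 59833 + 1 = 59834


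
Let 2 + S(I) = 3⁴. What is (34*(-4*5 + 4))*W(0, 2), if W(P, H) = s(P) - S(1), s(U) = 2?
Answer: 41888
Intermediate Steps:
S(I) = 79 (S(I) = -2 + 3⁴ = -2 + 81 = 79)
W(P, H) = -77 (W(P, H) = 2 - 1*79 = 2 - 79 = -77)
(34*(-4*5 + 4))*W(0, 2) = (34*(-4*5 + 4))*(-77) = (34*(-20 + 4))*(-77) = (34*(-16))*(-77) = -544*(-77) = 41888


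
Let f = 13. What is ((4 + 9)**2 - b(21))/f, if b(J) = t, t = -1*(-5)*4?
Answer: 149/13 ≈ 11.462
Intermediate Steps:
t = 20 (t = 5*4 = 20)
b(J) = 20
((4 + 9)**2 - b(21))/f = ((4 + 9)**2 - 1*20)/13 = (13**2 - 20)*(1/13) = (169 - 20)*(1/13) = 149*(1/13) = 149/13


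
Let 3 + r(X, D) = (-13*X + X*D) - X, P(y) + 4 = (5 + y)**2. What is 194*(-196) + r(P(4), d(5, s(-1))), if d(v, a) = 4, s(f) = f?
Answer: -38797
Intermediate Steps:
P(y) = -4 + (5 + y)**2
r(X, D) = -3 - 14*X + D*X (r(X, D) = -3 + ((-13*X + X*D) - X) = -3 + ((-13*X + D*X) - X) = -3 + (-14*X + D*X) = -3 - 14*X + D*X)
194*(-196) + r(P(4), d(5, s(-1))) = 194*(-196) + (-3 - 14*(-4 + (5 + 4)**2) + 4*(-4 + (5 + 4)**2)) = -38024 + (-3 - 14*(-4 + 9**2) + 4*(-4 + 9**2)) = -38024 + (-3 - 14*(-4 + 81) + 4*(-4 + 81)) = -38024 + (-3 - 14*77 + 4*77) = -38024 + (-3 - 1078 + 308) = -38024 - 773 = -38797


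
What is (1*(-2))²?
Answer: 4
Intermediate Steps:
(1*(-2))² = (-2)² = 4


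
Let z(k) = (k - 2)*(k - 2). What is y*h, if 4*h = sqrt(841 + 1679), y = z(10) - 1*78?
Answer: -21*sqrt(70) ≈ -175.70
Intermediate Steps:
z(k) = (-2 + k)**2 (z(k) = (-2 + k)*(-2 + k) = (-2 + k)**2)
y = -14 (y = (-2 + 10)**2 - 1*78 = 8**2 - 78 = 64 - 78 = -14)
h = 3*sqrt(70)/2 (h = sqrt(841 + 1679)/4 = sqrt(2520)/4 = (6*sqrt(70))/4 = 3*sqrt(70)/2 ≈ 12.550)
y*h = -21*sqrt(70)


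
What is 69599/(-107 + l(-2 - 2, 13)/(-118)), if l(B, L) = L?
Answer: -8212682/12639 ≈ -649.79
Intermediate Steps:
69599/(-107 + l(-2 - 2, 13)/(-118)) = 69599/(-107 + 13/(-118)) = 69599/(-107 + 13*(-1/118)) = 69599/(-107 - 13/118) = 69599/(-12639/118) = 69599*(-118/12639) = -8212682/12639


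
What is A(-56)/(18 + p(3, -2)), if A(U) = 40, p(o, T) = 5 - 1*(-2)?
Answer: 8/5 ≈ 1.6000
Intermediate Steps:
p(o, T) = 7 (p(o, T) = 5 + 2 = 7)
A(-56)/(18 + p(3, -2)) = 40/(18 + 7) = 40/25 = 40*(1/25) = 8/5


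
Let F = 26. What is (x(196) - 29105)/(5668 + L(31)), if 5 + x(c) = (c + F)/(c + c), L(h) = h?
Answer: -5705449/1117004 ≈ -5.1078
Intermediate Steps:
x(c) = -5 + (26 + c)/(2*c) (x(c) = -5 + (c + 26)/(c + c) = -5 + (26 + c)/((2*c)) = -5 + (26 + c)*(1/(2*c)) = -5 + (26 + c)/(2*c))
(x(196) - 29105)/(5668 + L(31)) = ((-9/2 + 13/196) - 29105)/(5668 + 31) = ((-9/2 + 13*(1/196)) - 29105)/5699 = ((-9/2 + 13/196) - 29105)*(1/5699) = (-869/196 - 29105)*(1/5699) = -5705449/196*1/5699 = -5705449/1117004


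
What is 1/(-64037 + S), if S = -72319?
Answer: -1/136356 ≈ -7.3337e-6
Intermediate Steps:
1/(-64037 + S) = 1/(-64037 - 72319) = 1/(-136356) = -1/136356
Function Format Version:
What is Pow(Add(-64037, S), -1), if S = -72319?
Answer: Rational(-1, 136356) ≈ -7.3337e-6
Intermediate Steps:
Pow(Add(-64037, S), -1) = Pow(Add(-64037, -72319), -1) = Pow(-136356, -1) = Rational(-1, 136356)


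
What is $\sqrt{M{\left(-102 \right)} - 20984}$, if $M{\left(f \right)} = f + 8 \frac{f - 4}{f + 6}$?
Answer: $\frac{i \sqrt{758778}}{6} \approx 145.18 i$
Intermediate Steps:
$M{\left(f \right)} = f + \frac{8 \left(-4 + f\right)}{6 + f}$ ($M{\left(f \right)} = f + 8 \frac{-4 + f}{6 + f} = f + \frac{8 \left(-4 + f\right)}{6 + f}$)
$\sqrt{M{\left(-102 \right)} - 20984} = \sqrt{\frac{-32 + \left(-102\right)^{2} + 14 \left(-102\right)}{6 - 102} - 20984} = \sqrt{\frac{-32 + 10404 - 1428}{-96} - 20984} = \sqrt{\left(- \frac{1}{96}\right) 8944 - 20984} = \sqrt{- \frac{559}{6} - 20984} = \sqrt{- \frac{126463}{6}} = \frac{i \sqrt{758778}}{6}$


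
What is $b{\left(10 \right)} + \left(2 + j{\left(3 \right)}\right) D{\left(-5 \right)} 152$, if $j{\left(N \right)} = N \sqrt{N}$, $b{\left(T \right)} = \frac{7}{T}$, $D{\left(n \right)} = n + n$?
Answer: $- \frac{30393}{10} - 4560 \sqrt{3} \approx -10937.0$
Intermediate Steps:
$D{\left(n \right)} = 2 n$
$j{\left(N \right)} = N^{\frac{3}{2}}$
$b{\left(10 \right)} + \left(2 + j{\left(3 \right)}\right) D{\left(-5 \right)} 152 = \frac{7}{10} + \left(2 + 3^{\frac{3}{2}}\right) 2 \left(-5\right) 152 = 7 \cdot \frac{1}{10} + \left(2 + 3 \sqrt{3}\right) \left(-10\right) 152 = \frac{7}{10} + \left(-20 - 30 \sqrt{3}\right) 152 = \frac{7}{10} - \left(3040 + 4560 \sqrt{3}\right) = - \frac{30393}{10} - 4560 \sqrt{3}$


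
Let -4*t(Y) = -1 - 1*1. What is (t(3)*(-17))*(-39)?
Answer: 663/2 ≈ 331.50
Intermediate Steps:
t(Y) = ½ (t(Y) = -(-1 - 1*1)/4 = -(-1 - 1)/4 = -¼*(-2) = ½)
(t(3)*(-17))*(-39) = ((½)*(-17))*(-39) = -17/2*(-39) = 663/2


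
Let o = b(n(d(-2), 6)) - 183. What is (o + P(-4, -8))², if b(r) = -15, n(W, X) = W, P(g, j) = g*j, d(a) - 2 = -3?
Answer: 27556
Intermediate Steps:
d(a) = -1 (d(a) = 2 - 3 = -1)
o = -198 (o = -15 - 183 = -198)
(o + P(-4, -8))² = (-198 - 4*(-8))² = (-198 + 32)² = (-166)² = 27556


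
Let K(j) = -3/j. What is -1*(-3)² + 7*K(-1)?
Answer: 12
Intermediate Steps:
-1*(-3)² + 7*K(-1) = -1*(-3)² + 7*(-3/(-1)) = -1*9 + 7*(-3*(-1)) = -9 + 7*3 = -9 + 21 = 12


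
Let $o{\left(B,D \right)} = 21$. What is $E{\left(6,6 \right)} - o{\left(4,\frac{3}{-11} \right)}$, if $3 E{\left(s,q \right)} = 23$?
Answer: $- \frac{40}{3} \approx -13.333$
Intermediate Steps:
$E{\left(s,q \right)} = \frac{23}{3}$ ($E{\left(s,q \right)} = \frac{1}{3} \cdot 23 = \frac{23}{3}$)
$E{\left(6,6 \right)} - o{\left(4,\frac{3}{-11} \right)} = \frac{23}{3} - 21 = - \frac{40}{3}$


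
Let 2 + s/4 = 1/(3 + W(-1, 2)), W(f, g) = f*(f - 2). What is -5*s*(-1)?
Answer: -110/3 ≈ -36.667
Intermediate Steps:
W(f, g) = f*(-2 + f)
s = -22/3 (s = -8 + 4/(3 - (-2 - 1)) = -8 + 4/(3 - 1*(-3)) = -8 + 4/(3 + 3) = -8 + 4/6 = -8 + 4*(⅙) = -8 + ⅔ = -22/3 ≈ -7.3333)
-5*s*(-1) = -5*(-22/3)*(-1) = (110/3)*(-1) = -110/3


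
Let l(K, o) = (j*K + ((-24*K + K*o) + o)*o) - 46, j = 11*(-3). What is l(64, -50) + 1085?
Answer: 238227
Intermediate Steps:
j = -33
l(K, o) = -46 - 33*K + o*(o - 24*K + K*o) (l(K, o) = (-33*K + ((-24*K + K*o) + o)*o) - 46 = (-33*K + (o - 24*K + K*o)*o) - 46 = (-33*K + o*(o - 24*K + K*o)) - 46 = -46 - 33*K + o*(o - 24*K + K*o))
l(64, -50) + 1085 = (-46 + (-50)² - 33*64 + 64*(-50)² - 24*64*(-50)) + 1085 = (-46 + 2500 - 2112 + 64*2500 + 76800) + 1085 = (-46 + 2500 - 2112 + 160000 + 76800) + 1085 = 237142 + 1085 = 238227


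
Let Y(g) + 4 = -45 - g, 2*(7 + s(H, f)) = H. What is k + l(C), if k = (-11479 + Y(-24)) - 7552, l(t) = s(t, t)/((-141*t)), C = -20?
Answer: -53737937/2820 ≈ -19056.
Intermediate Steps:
s(H, f) = -7 + H/2
Y(g) = -49 - g (Y(g) = -4 + (-45 - g) = -49 - g)
l(t) = -(-7 + t/2)/(141*t) (l(t) = (-7 + t/2)/((-141*t)) = (-7 + t/2)*(-1/(141*t)) = -(-7 + t/2)/(141*t))
k = -19056 (k = (-11479 + (-49 - 1*(-24))) - 7552 = (-11479 + (-49 + 24)) - 7552 = (-11479 - 25) - 7552 = -11504 - 7552 = -19056)
k + l(C) = -19056 + (1/282)*(14 - 1*(-20))/(-20) = -19056 + (1/282)*(-1/20)*(14 + 20) = -19056 + (1/282)*(-1/20)*34 = -19056 - 17/2820 = -53737937/2820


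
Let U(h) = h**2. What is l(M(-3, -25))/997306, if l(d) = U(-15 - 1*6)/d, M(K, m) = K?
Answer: -147/997306 ≈ -0.00014740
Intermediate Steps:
l(d) = 441/d (l(d) = (-15 - 1*6)**2/d = (-15 - 6)**2/d = (-21)**2/d = 441/d)
l(M(-3, -25))/997306 = (441/(-3))/997306 = (441*(-1/3))*(1/997306) = -147*1/997306 = -147/997306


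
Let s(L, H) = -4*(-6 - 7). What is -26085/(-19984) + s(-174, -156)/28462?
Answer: 371735219/284392304 ≈ 1.3071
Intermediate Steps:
s(L, H) = 52 (s(L, H) = -4*(-13) = 52)
-26085/(-19984) + s(-174, -156)/28462 = -26085/(-19984) + 52/28462 = -26085*(-1/19984) + 52*(1/28462) = 26085/19984 + 26/14231 = 371735219/284392304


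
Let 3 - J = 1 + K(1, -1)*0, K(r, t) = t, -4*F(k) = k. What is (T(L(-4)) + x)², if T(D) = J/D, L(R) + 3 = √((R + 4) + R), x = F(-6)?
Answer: 665/676 - 108*I/169 ≈ 0.98373 - 0.63905*I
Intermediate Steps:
F(k) = -k/4
x = 3/2 (x = -¼*(-6) = 3/2 ≈ 1.5000)
L(R) = -3 + √(4 + 2*R) (L(R) = -3 + √((R + 4) + R) = -3 + √((4 + R) + R) = -3 + √(4 + 2*R))
J = 2 (J = 3 - (1 - 1*0) = 3 - (1 + 0) = 3 - 1*1 = 3 - 1 = 2)
T(D) = 2/D
(T(L(-4)) + x)² = (2/(-3 + √(4 + 2*(-4))) + 3/2)² = (2/(-3 + √(4 - 8)) + 3/2)² = (2/(-3 + √(-4)) + 3/2)² = (2/(-3 + 2*I) + 3/2)² = (2*((-3 - 2*I)/13) + 3/2)² = (2*(-3 - 2*I)/13 + 3/2)² = (3/2 + 2*(-3 - 2*I)/13)²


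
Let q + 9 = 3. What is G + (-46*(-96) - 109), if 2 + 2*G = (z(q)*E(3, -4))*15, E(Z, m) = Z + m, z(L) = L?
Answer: 4351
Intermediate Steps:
q = -6 (q = -9 + 3 = -6)
G = 44 (G = -1 + (-6*(3 - 4)*15)/2 = -1 + (-6*(-1)*15)/2 = -1 + (6*15)/2 = -1 + (½)*90 = -1 + 45 = 44)
G + (-46*(-96) - 109) = 44 + (-46*(-96) - 109) = 44 + (4416 - 109) = 44 + 4307 = 4351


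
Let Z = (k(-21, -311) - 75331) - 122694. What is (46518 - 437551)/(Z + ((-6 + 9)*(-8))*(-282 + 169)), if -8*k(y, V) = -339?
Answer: 3128264/1562165 ≈ 2.0025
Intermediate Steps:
k(y, V) = 339/8 (k(y, V) = -1/8*(-339) = 339/8)
Z = -1583861/8 (Z = (339/8 - 75331) - 122694 = -602309/8 - 122694 = -1583861/8 ≈ -1.9798e+5)
(46518 - 437551)/(Z + ((-6 + 9)*(-8))*(-282 + 169)) = (46518 - 437551)/(-1583861/8 + ((-6 + 9)*(-8))*(-282 + 169)) = -391033/(-1583861/8 + (3*(-8))*(-113)) = -391033/(-1583861/8 - 24*(-113)) = -391033/(-1583861/8 + 2712) = -391033/(-1562165/8) = -391033*(-8/1562165) = 3128264/1562165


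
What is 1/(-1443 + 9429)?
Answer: 1/7986 ≈ 0.00012522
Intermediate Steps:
1/(-1443 + 9429) = 1/7986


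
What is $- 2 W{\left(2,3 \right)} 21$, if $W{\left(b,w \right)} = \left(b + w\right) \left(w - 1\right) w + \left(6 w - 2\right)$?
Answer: $-1932$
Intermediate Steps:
$W{\left(b,w \right)} = -2 + 6 w + w \left(-1 + w\right) \left(b + w\right)$ ($W{\left(b,w \right)} = \left(b + w\right) \left(-1 + w\right) w + \left(-2 + 6 w\right) = \left(-1 + w\right) \left(b + w\right) w + \left(-2 + 6 w\right) = w \left(-1 + w\right) \left(b + w\right) + \left(-2 + 6 w\right) = -2 + 6 w + w \left(-1 + w\right) \left(b + w\right)$)
$- 2 W{\left(2,3 \right)} 21 = - 2 \left(-2 + 3^{3} - 3^{2} + 6 \cdot 3 + 2 \cdot 3^{2} - 2 \cdot 3\right) 21 = - 2 \left(-2 + 27 - 9 + 18 + 2 \cdot 9 - 6\right) 21 = - 2 \left(-2 + 27 - 9 + 18 + 18 - 6\right) 21 = \left(-2\right) 46 \cdot 21 = \left(-92\right) 21 = -1932$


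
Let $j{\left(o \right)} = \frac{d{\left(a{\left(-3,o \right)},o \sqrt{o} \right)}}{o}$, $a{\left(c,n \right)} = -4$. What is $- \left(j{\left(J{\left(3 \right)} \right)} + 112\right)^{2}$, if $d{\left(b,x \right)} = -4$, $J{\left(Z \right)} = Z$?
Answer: $- \frac{110224}{9} \approx -12247.0$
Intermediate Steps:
$j{\left(o \right)} = - \frac{4}{o}$
$- \left(j{\left(J{\left(3 \right)} \right)} + 112\right)^{2} = - \left(- \frac{4}{3} + 112\right)^{2} = - \left(\frac{332}{3}\right)^{2} = \left(-1\right) \frac{110224}{9} = - \frac{110224}{9}$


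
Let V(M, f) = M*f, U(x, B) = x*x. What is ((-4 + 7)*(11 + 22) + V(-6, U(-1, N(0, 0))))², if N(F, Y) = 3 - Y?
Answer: 8649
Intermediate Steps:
U(x, B) = x²
((-4 + 7)*(11 + 22) + V(-6, U(-1, N(0, 0))))² = ((-4 + 7)*(11 + 22) - 6*(-1)²)² = (3*33 - 6*1)² = (99 - 6)² = 93² = 8649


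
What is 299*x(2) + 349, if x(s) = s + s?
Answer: 1545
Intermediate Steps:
x(s) = 2*s
299*x(2) + 349 = 299*(2*2) + 349 = 299*4 + 349 = 1196 + 349 = 1545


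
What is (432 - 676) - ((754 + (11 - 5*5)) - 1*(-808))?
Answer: -1792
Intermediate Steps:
(432 - 676) - ((754 + (11 - 5*5)) - 1*(-808)) = -244 - ((754 + (11 - 25)) + 808) = -244 - ((754 - 14) + 808) = -244 - (740 + 808) = -244 - 1*1548 = -244 - 1548 = -1792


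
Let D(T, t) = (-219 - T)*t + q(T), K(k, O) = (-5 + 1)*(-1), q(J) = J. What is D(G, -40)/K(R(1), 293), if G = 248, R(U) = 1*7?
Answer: 4732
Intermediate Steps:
R(U) = 7
K(k, O) = 4 (K(k, O) = -4*(-1) = 4)
D(T, t) = T + t*(-219 - T) (D(T, t) = (-219 - T)*t + T = t*(-219 - T) + T = T + t*(-219 - T))
D(G, -40)/K(R(1), 293) = (248 - 219*(-40) - 1*248*(-40))/4 = (248 + 8760 + 9920)*(1/4) = 18928*(1/4) = 4732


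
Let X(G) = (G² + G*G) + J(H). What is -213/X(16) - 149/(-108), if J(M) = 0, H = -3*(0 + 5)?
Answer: 13321/13824 ≈ 0.96361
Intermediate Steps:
H = -15 (H = -3*5 = -15)
X(G) = 2*G² (X(G) = (G² + G*G) + 0 = (G² + G²) + 0 = 2*G² + 0 = 2*G²)
-213/X(16) - 149/(-108) = -213/(2*16²) - 149/(-108) = -213/(2*256) - 149*(-1/108) = -213/512 + 149/108 = 13321/13824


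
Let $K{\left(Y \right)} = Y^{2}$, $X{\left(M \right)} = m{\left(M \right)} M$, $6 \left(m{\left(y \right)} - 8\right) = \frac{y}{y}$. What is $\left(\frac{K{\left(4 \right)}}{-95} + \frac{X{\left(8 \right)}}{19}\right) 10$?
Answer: $\frac{1864}{57} \approx 32.702$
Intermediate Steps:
$m{\left(y \right)} = \frac{49}{6}$ ($m{\left(y \right)} = 8 + \frac{y \frac{1}{y}}{6} = 8 + \frac{1}{6} \cdot 1 = 8 + \frac{1}{6} = \frac{49}{6}$)
$X{\left(M \right)} = \frac{49 M}{6}$
$\left(\frac{K{\left(4 \right)}}{-95} + \frac{X{\left(8 \right)}}{19}\right) 10 = \left(\frac{4^{2}}{-95} + \frac{\frac{49}{6} \cdot 8}{19}\right) 10 = \left(16 \left(- \frac{1}{95}\right) + \frac{196}{3} \cdot \frac{1}{19}\right) 10 = \left(- \frac{16}{95} + \frac{196}{57}\right) 10 = \frac{932}{285} \cdot 10 = \frac{1864}{57}$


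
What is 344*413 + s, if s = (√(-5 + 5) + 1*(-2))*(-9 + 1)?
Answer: 142088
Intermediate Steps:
s = 16 (s = (√0 - 2)*(-8) = (0 - 2)*(-8) = -2*(-8) = 16)
344*413 + s = 344*413 + 16 = 142072 + 16 = 142088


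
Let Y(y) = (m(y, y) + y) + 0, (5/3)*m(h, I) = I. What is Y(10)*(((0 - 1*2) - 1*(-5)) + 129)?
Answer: 2112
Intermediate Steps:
m(h, I) = 3*I/5
Y(y) = 8*y/5 (Y(y) = (3*y/5 + y) + 0 = 8*y/5 + 0 = 8*y/5)
Y(10)*(((0 - 1*2) - 1*(-5)) + 129) = ((8/5)*10)*(((0 - 1*2) - 1*(-5)) + 129) = 16*(((0 - 2) + 5) + 129) = 16*((-2 + 5) + 129) = 16*(3 + 129) = 16*132 = 2112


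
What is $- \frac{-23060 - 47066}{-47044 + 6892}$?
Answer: $- \frac{5009}{2868} \approx -1.7465$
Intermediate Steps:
$- \frac{-23060 - 47066}{-47044 + 6892} = - \frac{-70126}{-40152} = - \frac{\left(-70126\right) \left(-1\right)}{40152} = \left(-1\right) \frac{5009}{2868} = - \frac{5009}{2868}$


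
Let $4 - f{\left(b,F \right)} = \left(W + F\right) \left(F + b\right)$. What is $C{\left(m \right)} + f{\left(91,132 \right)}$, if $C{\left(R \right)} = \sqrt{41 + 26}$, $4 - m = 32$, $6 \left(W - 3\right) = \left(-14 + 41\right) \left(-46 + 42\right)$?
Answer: $-26087 + \sqrt{67} \approx -26079.0$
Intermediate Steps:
$W = -15$ ($W = 3 + \frac{\left(-14 + 41\right) \left(-46 + 42\right)}{6} = 3 + \frac{27 \left(-4\right)}{6} = 3 + \frac{1}{6} \left(-108\right) = 3 - 18 = -15$)
$m = -28$ ($m = 4 - 32 = -28$)
$f{\left(b,F \right)} = 4 - \left(-15 + F\right) \left(F + b\right)$
$C{\left(R \right)} = \sqrt{67}$
$C{\left(m \right)} + f{\left(91,132 \right)} = \sqrt{67} + \left(4 - 132^{2} + 15 \cdot 132 + 15 \cdot 91 - 132 \cdot 91\right) = \sqrt{67} + \left(4 - 17424 + 1980 + 1365 - 12012\right) = \sqrt{67} - 26087 = -26087 + \sqrt{67}$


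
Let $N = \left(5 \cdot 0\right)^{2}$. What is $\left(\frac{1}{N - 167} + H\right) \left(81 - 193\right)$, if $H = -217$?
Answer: $\frac{4058880}{167} \approx 24305.0$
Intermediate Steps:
$N = 0$ ($N = 0^{2} = 0$)
$\left(\frac{1}{N - 167} + H\right) \left(81 - 193\right) = \left(\frac{1}{0 - 167} - 217\right) \left(81 - 193\right) = \left(\frac{1}{-167} - 217\right) \left(81 - 193\right) = \left(- \frac{1}{167} - 217\right) \left(-112\right) = \left(- \frac{36240}{167}\right) \left(-112\right) = \frac{4058880}{167}$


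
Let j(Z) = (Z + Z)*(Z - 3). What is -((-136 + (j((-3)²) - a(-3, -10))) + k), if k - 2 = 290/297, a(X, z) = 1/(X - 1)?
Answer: 29431/1188 ≈ 24.774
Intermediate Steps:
j(Z) = 2*Z*(-3 + Z) (j(Z) = (2*Z)*(-3 + Z) = 2*Z*(-3 + Z))
a(X, z) = 1/(-1 + X)
k = 884/297 (k = 2 + 290/297 = 884/297 ≈ 2.9764)
-((-136 + (j((-3)²) - a(-3, -10))) + k) = -((-136 + (2*(-3)²*(-3 + (-3)²) - 1/(-1 - 3))) + 884/297) = -((-136 + (2*9*(-3 + 9) - 1/(-4))) + 884/297) = -((-136 + (2*9*6 - 1*(-¼))) + 884/297) = -((-136 + (108 + ¼)) + 884/297) = -((-136 + 433/4) + 884/297) = -(-111/4 + 884/297) = -1*(-29431/1188) = 29431/1188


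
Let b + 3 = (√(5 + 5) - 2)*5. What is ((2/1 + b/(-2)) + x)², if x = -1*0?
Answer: 539/4 - 85*√10/2 ≈ 0.35320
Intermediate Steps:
b = -13 + 5*√10 (b = -3 + (√(5 + 5) - 2)*5 = -3 + (√10 - 2)*5 = -3 + (-2 + √10)*5 = -3 + (-10 + 5*√10) = -13 + 5*√10 ≈ 2.8114)
x = 0
((2/1 + b/(-2)) + x)² = ((2/1 + (-13 + 5*√10)/(-2)) + 0)² = ((2*1 + (-13 + 5*√10)*(-½)) + 0)² = ((2 + (13/2 - 5*√10/2)) + 0)² = ((17/2 - 5*√10/2) + 0)² = (17/2 - 5*√10/2)²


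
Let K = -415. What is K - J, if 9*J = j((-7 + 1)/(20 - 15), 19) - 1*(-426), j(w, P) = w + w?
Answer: -6931/15 ≈ -462.07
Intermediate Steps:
j(w, P) = 2*w
J = 706/15 (J = (2*((-7 + 1)/(20 - 15)) - 1*(-426))/9 = (2*(-6/5) + 426)/9 = (-12/5 + 426)/9 = (1/9)*(2118/5) = 706/15 ≈ 47.067)
K - J = -415 - 1*706/15 = -415 - 706/15 = -6931/15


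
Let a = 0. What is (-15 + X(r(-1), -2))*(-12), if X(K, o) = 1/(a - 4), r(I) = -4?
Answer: 183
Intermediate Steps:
X(K, o) = -1/4 (X(K, o) = 1/(0 - 4) = 1/(-4) = -1/4)
(-15 + X(r(-1), -2))*(-12) = (-15 - 1/4)*(-12) = -61/4*(-12) = 183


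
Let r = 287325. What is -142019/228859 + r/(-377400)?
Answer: -1591398437/1151618488 ≈ -1.3819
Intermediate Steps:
-142019/228859 + r/(-377400) = -142019/228859 + 287325/(-377400) = -142019*1/228859 + 287325*(-1/377400) = -142019/228859 - 3831/5032 = -1591398437/1151618488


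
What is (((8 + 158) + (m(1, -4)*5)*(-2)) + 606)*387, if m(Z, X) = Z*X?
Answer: 314244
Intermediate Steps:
m(Z, X) = X*Z
(((8 + 158) + (m(1, -4)*5)*(-2)) + 606)*387 = (((8 + 158) + (-4*1*5)*(-2)) + 606)*387 = ((166 - 4*5*(-2)) + 606)*387 = ((166 - 20*(-2)) + 606)*387 = ((166 + 40) + 606)*387 = (206 + 606)*387 = 812*387 = 314244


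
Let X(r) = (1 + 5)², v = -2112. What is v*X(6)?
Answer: -76032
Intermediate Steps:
X(r) = 36 (X(r) = 6² = 36)
v*X(6) = -2112*36 = -76032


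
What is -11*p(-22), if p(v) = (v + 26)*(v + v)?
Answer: 1936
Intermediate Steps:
p(v) = 2*v*(26 + v) (p(v) = (26 + v)*(2*v) = 2*v*(26 + v))
-11*p(-22) = -22*(-22)*(26 - 22) = -22*(-22)*4 = -11*(-176) = 1936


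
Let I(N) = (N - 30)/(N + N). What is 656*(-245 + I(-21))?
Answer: -1119464/7 ≈ -1.5992e+5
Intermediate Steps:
I(N) = (-30 + N)/(2*N) (I(N) = (-30 + N)/((2*N)) = (-30 + N)*(1/(2*N)) = (-30 + N)/(2*N))
656*(-245 + I(-21)) = 656*(-245 + (1/2)*(-30 - 21)/(-21)) = 656*(-245 + (1/2)*(-1/21)*(-51)) = 656*(-245 + 17/14) = 656*(-3413/14) = -1119464/7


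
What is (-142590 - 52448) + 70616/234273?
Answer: -3514774366/18021 ≈ -1.9504e+5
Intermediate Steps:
(-142590 - 52448) + 70616/234273 = -195038 + 70616*(1/234273) = -195038 + 5432/18021 = -3514774366/18021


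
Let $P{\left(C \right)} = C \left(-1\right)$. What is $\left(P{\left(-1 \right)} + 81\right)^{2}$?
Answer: $6724$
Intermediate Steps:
$P{\left(C \right)} = - C$
$\left(P{\left(-1 \right)} + 81\right)^{2} = \left(\left(-1\right) \left(-1\right) + 81\right)^{2} = \left(1 + 81\right)^{2} = 82^{2} = 6724$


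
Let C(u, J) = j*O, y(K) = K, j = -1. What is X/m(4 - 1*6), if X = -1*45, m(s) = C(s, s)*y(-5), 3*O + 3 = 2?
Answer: 27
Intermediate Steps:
O = -⅓ (O = -1 + (⅓)*2 = -1 + ⅔ = -⅓ ≈ -0.33333)
C(u, J) = ⅓ (C(u, J) = -1*(-⅓) = ⅓)
m(s) = -5/3 (m(s) = (⅓)*(-5) = -5/3)
X = -45
X/m(4 - 1*6) = -45/(-5/3) = -45*(-⅗) = 27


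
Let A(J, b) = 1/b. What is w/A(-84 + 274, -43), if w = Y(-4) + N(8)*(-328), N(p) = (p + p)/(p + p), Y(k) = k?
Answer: 14276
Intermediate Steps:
N(p) = 1 (N(p) = (2*p)/((2*p)) = (2*p)*(1/(2*p)) = 1)
w = -332 (w = -4 + 1*(-328) = -4 - 328 = -332)
w/A(-84 + 274, -43) = -332/(1/(-43)) = -332/(-1/43) = -332*(-43) = 14276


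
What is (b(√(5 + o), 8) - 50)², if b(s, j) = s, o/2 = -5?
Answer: (50 - I*√5)² ≈ 2495.0 - 223.61*I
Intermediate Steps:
o = -10 (o = 2*(-5) = -10)
(b(√(5 + o), 8) - 50)² = (√(5 - 10) - 50)² = (√(-5) - 50)² = (I*√5 - 50)² = (-50 + I*√5)²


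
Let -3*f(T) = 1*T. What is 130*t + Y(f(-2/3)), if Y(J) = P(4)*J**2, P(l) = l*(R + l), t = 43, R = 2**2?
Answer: 452918/81 ≈ 5591.6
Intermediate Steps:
R = 4
f(T) = -T/3
P(l) = l*(4 + l)
Y(J) = 32*J**2 (Y(J) = (4*(4 + 4))*J**2 = (4*8)*J**2 = 32*J**2)
130*t + Y(f(-2/3)) = 130*43 + 32*(-(-2)/(3*3))**2 = 5590 + 32*(-(-2)/(3*3))**2 = 5590 + 32*(-1/3*(-2/3))**2 = 5590 + 32*(2/9)**2 = 5590 + 32*(4/81) = 5590 + 128/81 = 452918/81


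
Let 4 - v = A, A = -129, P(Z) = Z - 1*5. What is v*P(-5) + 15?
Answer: -1315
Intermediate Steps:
P(Z) = -5 + Z (P(Z) = Z - 5 = -5 + Z)
v = 133 (v = 4 - 1*(-129) = 4 + 129 = 133)
v*P(-5) + 15 = 133*(-5 - 5) + 15 = 133*(-10) + 15 = -1330 + 15 = -1315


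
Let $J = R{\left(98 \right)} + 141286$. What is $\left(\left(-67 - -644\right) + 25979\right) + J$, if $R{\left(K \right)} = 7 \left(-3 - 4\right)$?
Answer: $167793$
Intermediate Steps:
$R{\left(K \right)} = -49$ ($R{\left(K \right)} = 7 \left(-7\right) = -49$)
$J = 141237$ ($J = -49 + 141286 = 141237$)
$\left(\left(-67 - -644\right) + 25979\right) + J = \left(\left(-67 - -644\right) + 25979\right) + 141237 = \left(\left(-67 + 644\right) + 25979\right) + 141237 = \left(577 + 25979\right) + 141237 = 26556 + 141237 = 167793$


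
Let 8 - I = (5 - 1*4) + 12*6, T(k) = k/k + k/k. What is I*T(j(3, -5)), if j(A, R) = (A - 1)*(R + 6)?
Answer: -130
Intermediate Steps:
j(A, R) = (-1 + A)*(6 + R)
T(k) = 2 (T(k) = 1 + 1 = 2)
I = -65 (I = 8 - ((5 - 1*4) + 12*6) = 8 - ((5 - 4) + 72) = 8 - (1 + 72) = 8 - 1*73 = 8 - 73 = -65)
I*T(j(3, -5)) = -65*2 = -130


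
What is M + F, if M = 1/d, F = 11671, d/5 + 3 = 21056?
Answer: 1228547816/105265 ≈ 11671.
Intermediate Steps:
d = 105265 (d = -15 + 5*21056 = -15 + 105280 = 105265)
M = 1/105265 ≈ 9.4998e-6
M + F = 1/105265 + 11671 = 1228547816/105265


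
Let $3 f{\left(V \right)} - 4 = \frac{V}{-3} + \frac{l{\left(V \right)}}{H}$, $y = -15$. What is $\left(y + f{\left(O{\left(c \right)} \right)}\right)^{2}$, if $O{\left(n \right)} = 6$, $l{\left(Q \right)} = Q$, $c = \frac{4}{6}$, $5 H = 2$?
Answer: $\frac{784}{9} \approx 87.111$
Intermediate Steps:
$H = \frac{2}{5}$ ($H = \frac{1}{5} \cdot 2 = \frac{2}{5} \approx 0.4$)
$c = \frac{2}{3}$ ($c = 4 \cdot \frac{1}{6} = \frac{2}{3} \approx 0.66667$)
$f{\left(V \right)} = \frac{4}{3} + \frac{13 V}{18}$ ($f{\left(V \right)} = \frac{4}{3} + \frac{\frac{V}{-3} + \frac{V}{\frac{2}{5}}}{3} = \frac{4}{3} + \frac{V \left(- \frac{1}{3}\right) + V \frac{5}{2}}{3} = \frac{4}{3} + \frac{- \frac{V}{3} + \frac{5 V}{2}}{3} = \frac{4}{3} + \frac{\frac{13}{6} V}{3} = \frac{4}{3} + \frac{13 V}{18}$)
$\left(y + f{\left(O{\left(c \right)} \right)}\right)^{2} = \left(-15 + \left(\frac{4}{3} + \frac{13}{18} \cdot 6\right)\right)^{2} = \left(-15 + \left(\frac{4}{3} + \frac{13}{3}\right)\right)^{2} = \left(-15 + \frac{17}{3}\right)^{2} = \left(- \frac{28}{3}\right)^{2} = \frac{784}{9}$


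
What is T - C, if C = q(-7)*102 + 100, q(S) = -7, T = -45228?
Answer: -44614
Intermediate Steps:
C = -614 (C = -7*102 + 100 = -714 + 100 = -614)
T - C = -45228 - 1*(-614) = -45228 + 614 = -44614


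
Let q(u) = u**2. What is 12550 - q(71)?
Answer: 7509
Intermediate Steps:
12550 - q(71) = 12550 - 1*71**2 = 12550 - 1*5041 = 12550 - 5041 = 7509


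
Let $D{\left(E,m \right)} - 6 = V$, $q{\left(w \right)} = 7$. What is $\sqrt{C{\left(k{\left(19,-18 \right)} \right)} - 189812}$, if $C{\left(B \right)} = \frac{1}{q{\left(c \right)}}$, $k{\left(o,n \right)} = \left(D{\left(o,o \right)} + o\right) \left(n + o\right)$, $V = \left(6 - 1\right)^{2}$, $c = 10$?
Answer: $\frac{i \sqrt{9300781}}{7} \approx 435.67 i$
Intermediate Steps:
$V = 25$ ($V = 5^{2} = 25$)
$D{\left(E,m \right)} = 31$ ($D{\left(E,m \right)} = 6 + 25 = 31$)
$k{\left(o,n \right)} = \left(31 + o\right) \left(n + o\right)$
$C{\left(B \right)} = \frac{1}{7}$
$\sqrt{C{\left(k{\left(19,-18 \right)} \right)} - 189812} = \sqrt{\frac{1}{7} - 189812} = \sqrt{- \frac{1328683}{7}} = \frac{i \sqrt{9300781}}{7}$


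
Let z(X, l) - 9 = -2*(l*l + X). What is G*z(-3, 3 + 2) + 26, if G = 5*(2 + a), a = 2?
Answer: -674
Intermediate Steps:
G = 20 (G = 5*(2 + 2) = 5*4 = 20)
z(X, l) = 9 - 2*X - 2*l**2 (z(X, l) = 9 - 2*(l*l + X) = 9 - 2*(l**2 + X) = 9 - 2*(X + l**2) = 9 + (-2*X - 2*l**2) = 9 - 2*X - 2*l**2)
G*z(-3, 3 + 2) + 26 = 20*(9 - 2*(-3) - 2*(3 + 2)**2) + 26 = 20*(9 + 6 - 2*5**2) + 26 = 20*(9 + 6 - 2*25) + 26 = 20*(9 + 6 - 50) + 26 = 20*(-35) + 26 = -700 + 26 = -674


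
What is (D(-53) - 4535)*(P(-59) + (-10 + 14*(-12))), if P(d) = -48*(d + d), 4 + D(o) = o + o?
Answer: -25482470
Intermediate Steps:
D(o) = -4 + 2*o (D(o) = -4 + (o + o) = -4 + 2*o)
P(d) = -96*d
(D(-53) - 4535)*(P(-59) + (-10 + 14*(-12))) = ((-4 + 2*(-53)) - 4535)*(-96*(-59) + (-10 + 14*(-12))) = ((-4 - 106) - 4535)*(5664 + (-10 - 168)) = (-110 - 4535)*(5664 - 178) = -4645*5486 = -25482470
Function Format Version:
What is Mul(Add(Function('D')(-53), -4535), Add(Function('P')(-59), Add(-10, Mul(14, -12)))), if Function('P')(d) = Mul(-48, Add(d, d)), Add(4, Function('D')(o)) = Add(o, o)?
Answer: -25482470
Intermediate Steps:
Function('D')(o) = Add(-4, Mul(2, o)) (Function('D')(o) = Add(-4, Add(o, o)) = Add(-4, Mul(2, o)))
Function('P')(d) = Mul(-96, d) (Function('P')(d) = Mul(-48, Mul(2, d)) = Mul(-96, d))
Mul(Add(Function('D')(-53), -4535), Add(Function('P')(-59), Add(-10, Mul(14, -12)))) = Mul(Add(Add(-4, Mul(2, -53)), -4535), Add(Mul(-96, -59), Add(-10, Mul(14, -12)))) = Mul(Add(Add(-4, -106), -4535), Add(5664, Add(-10, -168))) = Mul(Add(-110, -4535), Add(5664, -178)) = Mul(-4645, 5486) = -25482470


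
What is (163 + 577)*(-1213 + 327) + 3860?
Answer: -651780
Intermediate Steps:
(163 + 577)*(-1213 + 327) + 3860 = 740*(-886) + 3860 = -655640 + 3860 = -651780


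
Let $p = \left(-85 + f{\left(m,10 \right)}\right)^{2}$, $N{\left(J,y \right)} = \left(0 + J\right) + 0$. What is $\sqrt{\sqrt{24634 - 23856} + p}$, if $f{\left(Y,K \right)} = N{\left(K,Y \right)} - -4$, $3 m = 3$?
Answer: $\sqrt{5041 + \sqrt{778}} \approx 71.196$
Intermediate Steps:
$m = 1$ ($m = \frac{1}{3} \cdot 3 = 1$)
$N{\left(J,y \right)} = J$ ($N{\left(J,y \right)} = J + 0 = J$)
$f{\left(Y,K \right)} = 4 + K$ ($f{\left(Y,K \right)} = K - -4 = K + 4 = 4 + K$)
$p = 5041$ ($p = \left(-85 + \left(4 + 10\right)\right)^{2} = \left(-85 + 14\right)^{2} = \left(-71\right)^{2} = 5041$)
$\sqrt{\sqrt{24634 - 23856} + p} = \sqrt{\sqrt{24634 - 23856} + 5041} = \sqrt{\sqrt{778} + 5041} = \sqrt{5041 + \sqrt{778}}$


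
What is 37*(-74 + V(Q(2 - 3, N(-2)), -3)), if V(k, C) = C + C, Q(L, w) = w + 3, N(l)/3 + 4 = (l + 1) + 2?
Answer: -2960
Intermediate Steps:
N(l) = -3 + 3*l (N(l) = -12 + 3*((l + 1) + 2) = -12 + 3*((1 + l) + 2) = -12 + 3*(3 + l) = -12 + (9 + 3*l) = -3 + 3*l)
Q(L, w) = 3 + w
V(k, C) = 2*C
37*(-74 + V(Q(2 - 3, N(-2)), -3)) = 37*(-74 + 2*(-3)) = 37*(-74 - 6) = 37*(-80) = -2960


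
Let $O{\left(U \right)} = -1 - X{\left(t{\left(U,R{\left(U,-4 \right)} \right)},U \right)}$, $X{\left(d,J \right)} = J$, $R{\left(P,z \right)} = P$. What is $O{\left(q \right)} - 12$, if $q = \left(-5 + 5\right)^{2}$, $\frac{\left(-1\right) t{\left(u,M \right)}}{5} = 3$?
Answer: $-13$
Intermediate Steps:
$t{\left(u,M \right)} = -15$ ($t{\left(u,M \right)} = \left(-5\right) 3 = -15$)
$q = 0$ ($q = 0^{2} = 0$)
$O{\left(U \right)} = -1 - U$
$O{\left(q \right)} - 12 = \left(-1 - 0\right) - 12 = \left(-1 + 0\right) - 12 = -1 - 12 = -13$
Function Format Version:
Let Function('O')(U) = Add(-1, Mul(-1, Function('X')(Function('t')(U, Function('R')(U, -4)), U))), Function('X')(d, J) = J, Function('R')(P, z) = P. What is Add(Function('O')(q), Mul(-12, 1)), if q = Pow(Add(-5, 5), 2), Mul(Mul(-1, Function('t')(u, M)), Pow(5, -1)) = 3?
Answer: -13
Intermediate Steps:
Function('t')(u, M) = -15 (Function('t')(u, M) = Mul(-5, 3) = -15)
q = 0 (q = Pow(0, 2) = 0)
Function('O')(U) = Add(-1, Mul(-1, U))
Add(Function('O')(q), Mul(-12, 1)) = Add(Add(-1, Mul(-1, 0)), Mul(-12, 1)) = Add(Add(-1, 0), -12) = Add(-1, -12) = -13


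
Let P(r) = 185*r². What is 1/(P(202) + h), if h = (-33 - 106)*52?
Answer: 1/7541512 ≈ 1.3260e-7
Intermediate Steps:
h = -7228 (h = -139*52 = -7228)
1/(P(202) + h) = 1/(185*202² - 7228) = 1/(185*40804 - 7228) = 1/(7548740 - 7228) = 1/7541512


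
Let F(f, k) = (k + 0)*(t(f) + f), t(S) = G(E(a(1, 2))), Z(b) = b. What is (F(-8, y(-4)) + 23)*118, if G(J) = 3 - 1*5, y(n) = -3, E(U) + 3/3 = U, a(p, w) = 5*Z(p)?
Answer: 6254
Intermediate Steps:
a(p, w) = 5*p
E(U) = -1 + U
G(J) = -2 (G(J) = 3 - 5 = -2)
t(S) = -2
F(f, k) = k*(-2 + f) (F(f, k) = (k + 0)*(-2 + f) = k*(-2 + f))
(F(-8, y(-4)) + 23)*118 = (-3*(-2 - 8) + 23)*118 = (-3*(-10) + 23)*118 = (30 + 23)*118 = 53*118 = 6254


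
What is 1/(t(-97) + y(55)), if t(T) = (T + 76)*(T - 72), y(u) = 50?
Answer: 1/3599 ≈ 0.00027785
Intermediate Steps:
t(T) = (-72 + T)*(76 + T) (t(T) = (76 + T)*(-72 + T) = (-72 + T)*(76 + T))
1/(t(-97) + y(55)) = 1/((-5472 + (-97)² + 4*(-97)) + 50) = 1/((-5472 + 9409 - 388) + 50) = 1/(3549 + 50) = 1/3599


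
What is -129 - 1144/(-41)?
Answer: -4145/41 ≈ -101.10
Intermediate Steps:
-129 - 1144/(-41) = -129 - 1144*(-1)/41 = -129 - 104*(-11/41) = -129 + 1144/41 = -4145/41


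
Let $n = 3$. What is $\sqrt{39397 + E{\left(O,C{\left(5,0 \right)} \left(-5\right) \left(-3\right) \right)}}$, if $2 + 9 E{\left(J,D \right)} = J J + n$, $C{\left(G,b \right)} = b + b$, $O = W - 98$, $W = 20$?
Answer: $\frac{\sqrt{360658}}{3} \approx 200.18$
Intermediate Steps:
$O = -78$ ($O = 20 - 98 = -78$)
$C{\left(G,b \right)} = 2 b$
$E{\left(J,D \right)} = \frac{1}{9} + \frac{J^{2}}{9}$ ($E{\left(J,D \right)} = - \frac{2}{9} + \frac{J J + 3}{9} = - \frac{2}{9} + \frac{J^{2} + 3}{9} = - \frac{2}{9} + \frac{3 + J^{2}}{9} = - \frac{2}{9} + \left(\frac{1}{3} + \frac{J^{2}}{9}\right) = \frac{1}{9} + \frac{J^{2}}{9}$)
$\sqrt{39397 + E{\left(O,C{\left(5,0 \right)} \left(-5\right) \left(-3\right) \right)}} = \sqrt{39397 + \left(\frac{1}{9} + \frac{\left(-78\right)^{2}}{9}\right)} = \sqrt{39397 + \left(\frac{1}{9} + \frac{1}{9} \cdot 6084\right)} = \sqrt{39397 + \left(\frac{1}{9} + 676\right)} = \sqrt{39397 + \frac{6085}{9}} = \sqrt{\frac{360658}{9}} = \frac{\sqrt{360658}}{3}$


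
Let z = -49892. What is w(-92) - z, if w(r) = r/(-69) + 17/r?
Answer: 13770509/276 ≈ 49893.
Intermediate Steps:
w(r) = 17/r - r/69 (w(r) = r*(-1/69) + 17/r = -r/69 + 17/r = 17/r - r/69)
w(-92) - z = (17/(-92) - 1/69*(-92)) - 1*(-49892) = (17*(-1/92) + 4/3) + 49892 = (-17/92 + 4/3) + 49892 = 317/276 + 49892 = 13770509/276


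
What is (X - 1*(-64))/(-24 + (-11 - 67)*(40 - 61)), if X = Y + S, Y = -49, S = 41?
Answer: 28/807 ≈ 0.034696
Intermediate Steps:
X = -8 (X = -49 + 41 = -8)
(X - 1*(-64))/(-24 + (-11 - 67)*(40 - 61)) = (-8 - 1*(-64))/(-24 + (-11 - 67)*(40 - 61)) = (-8 + 64)/(-24 - 78*(-21)) = 56/(-24 + 1638) = 56/1614 = 56*(1/1614) = 28/807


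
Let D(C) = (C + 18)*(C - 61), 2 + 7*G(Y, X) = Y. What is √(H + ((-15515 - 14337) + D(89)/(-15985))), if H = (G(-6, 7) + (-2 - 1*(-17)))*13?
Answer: I*√371508567714165/111895 ≈ 172.26*I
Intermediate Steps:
G(Y, X) = -2/7 + Y/7
D(C) = (-61 + C)*(18 + C) (D(C) = (18 + C)*(-61 + C) = (-61 + C)*(18 + C))
H = 1261/7 (H = ((-2/7 + (⅐)*(-6)) + (-2 - 1*(-17)))*13 = ((-2/7 - 6/7) + (-2 + 17))*13 = (-8/7 + 15)*13 = (97/7)*13 = 1261/7 ≈ 180.14)
√(H + ((-15515 - 14337) + D(89)/(-15985))) = √(1261/7 + ((-15515 - 14337) + (-1098 + 89² - 43*89)/(-15985))) = √(1261/7 + (-29852 + (-1098 + 7921 - 3827)*(-1/15985))) = √(1261/7 + (-29852 + 2996*(-1/15985))) = √(1261/7 + (-29852 - 2996/15985)) = √(1261/7 - 477187216/15985) = √(-3320153427/111895) = I*√371508567714165/111895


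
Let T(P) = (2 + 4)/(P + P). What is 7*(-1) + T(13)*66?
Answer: 107/13 ≈ 8.2308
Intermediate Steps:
T(P) = 3/P (T(P) = 6/((2*P)) = 6*(1/(2*P)) = 3/P)
7*(-1) + T(13)*66 = 7*(-1) + (3/13)*66 = -7 + (3*(1/13))*66 = -7 + (3/13)*66 = -7 + 198/13 = 107/13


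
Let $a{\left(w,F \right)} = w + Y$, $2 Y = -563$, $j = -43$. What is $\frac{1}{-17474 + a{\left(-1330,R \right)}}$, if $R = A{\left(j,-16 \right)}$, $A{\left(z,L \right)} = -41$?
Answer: $- \frac{2}{38171} \approx -5.2396 \cdot 10^{-5}$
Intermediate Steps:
$Y = - \frac{563}{2}$ ($Y = \frac{1}{2} \left(-563\right) = - \frac{563}{2} \approx -281.5$)
$R = -41$
$a{\left(w,F \right)} = - \frac{563}{2} + w$ ($a{\left(w,F \right)} = w - \frac{563}{2} = - \frac{563}{2} + w$)
$\frac{1}{-17474 + a{\left(-1330,R \right)}} = \frac{1}{-17474 - \frac{3223}{2}} = \frac{1}{- \frac{38171}{2}} = - \frac{2}{38171}$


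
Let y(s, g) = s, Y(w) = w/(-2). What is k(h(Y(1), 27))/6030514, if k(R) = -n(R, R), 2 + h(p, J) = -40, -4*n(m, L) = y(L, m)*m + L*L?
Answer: 63/430751 ≈ 0.00014626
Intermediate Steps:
Y(w) = -w/2 (Y(w) = w*(-1/2) = -w/2)
n(m, L) = -L**2/4 - L*m/4 (n(m, L) = -(L*m + L*L)/4 = -(L*m + L**2)/4 = -(L**2 + L*m)/4 = -L**2/4 - L*m/4)
h(p, J) = -42 (h(p, J) = -2 - 40 = -42)
k(R) = R**2/2 (k(R) = -R*(-R - R)/4 = -R*(-2*R)/4 = -(-1)*R**2/2 = R**2/2)
k(h(Y(1), 27))/6030514 = ((1/2)*(-42)**2)/6030514 = ((1/2)*1764)*(1/6030514) = 882*(1/6030514) = 63/430751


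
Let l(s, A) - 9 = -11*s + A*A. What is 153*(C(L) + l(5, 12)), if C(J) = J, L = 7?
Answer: 16065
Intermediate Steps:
l(s, A) = 9 + A² - 11*s (l(s, A) = 9 + (-11*s + A*A) = 9 + (-11*s + A²) = 9 + (A² - 11*s) = 9 + A² - 11*s)
153*(C(L) + l(5, 12)) = 153*(7 + (9 + 12² - 11*5)) = 153*(7 + (9 + 144 - 55)) = 153*(7 + 98) = 153*105 = 16065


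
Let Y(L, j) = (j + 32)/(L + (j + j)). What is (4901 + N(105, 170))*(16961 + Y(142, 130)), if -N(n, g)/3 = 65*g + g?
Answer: -32682130226/67 ≈ -4.8779e+8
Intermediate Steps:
N(n, g) = -198*g (N(n, g) = -3*(65*g + g) = -198*g)
Y(L, j) = (32 + j)/(L + 2*j)
(4901 + N(105, 170))*(16961 + Y(142, 130)) = (4901 - 198*170)*(16961 + (32 + 130)/(142 + 2*130)) = (4901 - 33660)*(16961 + 162/(142 + 260)) = -28759*(16961 + 162/402) = -28759*(16961 + (1/402)*162) = -28759*(16961 + 27/67) = -28759*1136414/67 = -32682130226/67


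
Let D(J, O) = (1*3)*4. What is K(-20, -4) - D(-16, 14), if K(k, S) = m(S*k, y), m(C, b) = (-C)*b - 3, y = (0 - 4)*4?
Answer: 1265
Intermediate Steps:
D(J, O) = 12 (D(J, O) = 3*4 = 12)
y = -16 (y = -4*4 = -16)
m(C, b) = -3 - C*b (m(C, b) = -C*b - 3 = -3 - C*b)
K(k, S) = -3 + 16*S*k (K(k, S) = -3 - 1*S*k*(-16) = -3 + 16*S*k)
K(-20, -4) - D(-16, 14) = (-3 + 16*(-4)*(-20)) - 1*12 = (-3 + 1280) - 12 = 1277 - 12 = 1265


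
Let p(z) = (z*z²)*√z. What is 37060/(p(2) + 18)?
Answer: 166770/49 - 74120*√2/49 ≈ 1264.3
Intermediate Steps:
p(z) = z^(7/2) (p(z) = z³*√z = z^(7/2))
37060/(p(2) + 18) = 37060/(2^(7/2) + 18) = 37060/(8*√2 + 18) = 37060/(18 + 8*√2)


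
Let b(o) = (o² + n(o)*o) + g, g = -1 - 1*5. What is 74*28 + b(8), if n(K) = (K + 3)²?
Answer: 3098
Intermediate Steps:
g = -6 (g = -1 - 5 = -6)
n(K) = (3 + K)²
b(o) = -6 + o² + o*(3 + o)² (b(o) = (o² + (3 + o)²*o) - 6 = (o² + o*(3 + o)²) - 6 = -6 + o² + o*(3 + o)²)
74*28 + b(8) = 74*28 + (-6 + 8² + 8*(3 + 8)²) = 2072 + (-6 + 64 + 8*11²) = 2072 + (-6 + 64 + 8*121) = 2072 + (-6 + 64 + 968) = 2072 + 1026 = 3098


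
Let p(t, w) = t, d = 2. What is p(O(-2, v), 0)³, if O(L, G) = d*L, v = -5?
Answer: -64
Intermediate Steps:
O(L, G) = 2*L
p(O(-2, v), 0)³ = (2*(-2))³ = (-4)³ = -64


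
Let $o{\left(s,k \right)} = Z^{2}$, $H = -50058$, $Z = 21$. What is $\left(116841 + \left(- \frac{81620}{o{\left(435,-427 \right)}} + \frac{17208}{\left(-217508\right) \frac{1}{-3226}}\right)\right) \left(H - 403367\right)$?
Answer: $- \frac{25942935927059425}{489393} \approx -5.301 \cdot 10^{10}$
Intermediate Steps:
$o{\left(s,k \right)} = 441$ ($o{\left(s,k \right)} = 21^{2} = 441$)
$\left(116841 + \left(- \frac{81620}{o{\left(435,-427 \right)}} + \frac{17208}{\left(-217508\right) \frac{1}{-3226}}\right)\right) \left(H - 403367\right) = \left(116841 + \left(- \frac{81620}{441} + \frac{17208}{\left(-217508\right) \frac{1}{-3226}}\right)\right) \left(-50058 - 403367\right) = \left(116841 + \left(\left(-81620\right) \frac{1}{441} + \frac{17208}{\left(-217508\right) \left(- \frac{1}{3226}\right)}\right)\right) \left(-453425\right) = \left(116841 - \left(\frac{11660}{63} - \frac{17208}{\frac{108754}{1613}}\right)\right) \left(-453425\right) = \left(116841 + \left(- \frac{11660}{63} + 17208 \cdot \frac{1613}{108754}\right)\right) \left(-453425\right) = \left(116841 + \left(- \frac{11660}{63} + \frac{13878252}{54377}\right)\right) \left(-453425\right) = \left(116841 + \frac{240294056}{3425751}\right) \left(-453425\right) = \frac{400508466647}{3425751} \left(-453425\right) = - \frac{25942935927059425}{489393}$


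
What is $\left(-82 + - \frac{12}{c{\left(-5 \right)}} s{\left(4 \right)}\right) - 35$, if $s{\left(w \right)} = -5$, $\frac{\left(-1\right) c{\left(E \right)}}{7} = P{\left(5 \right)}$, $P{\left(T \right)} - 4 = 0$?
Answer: $- \frac{834}{7} \approx -119.14$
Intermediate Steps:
$P{\left(T \right)} = 4$ ($P{\left(T \right)} = 4 + 0 = 4$)
$c{\left(E \right)} = -28$ ($c{\left(E \right)} = \left(-7\right) 4 = -28$)
$\left(-82 + - \frac{12}{c{\left(-5 \right)}} s{\left(4 \right)}\right) - 35 = \left(-82 + - \frac{12}{-28} \left(-5\right)\right) - 35 = \left(-82 + \left(-12\right) \left(- \frac{1}{28}\right) \left(-5\right)\right) - 35 = \left(-82 + \frac{3}{7} \left(-5\right)\right) - 35 = \left(-82 - \frac{15}{7}\right) - 35 = - \frac{589}{7} - 35 = - \frac{834}{7}$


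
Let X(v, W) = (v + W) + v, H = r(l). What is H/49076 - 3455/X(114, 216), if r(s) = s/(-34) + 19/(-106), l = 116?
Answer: -76386408071/9816279672 ≈ -7.7816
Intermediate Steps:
r(s) = -19/106 - s/34 (r(s) = s*(-1/34) + 19*(-1/106) = -s/34 - 19/106 = -19/106 - s/34)
H = -6471/1802 (H = -19/106 - 1/34*116 = -19/106 - 58/17 = -6471/1802 ≈ -3.5910)
X(v, W) = W + 2*v (X(v, W) = (W + v) + v = W + 2*v)
H/49076 - 3455/X(114, 216) = -6471/1802/49076 - 3455/(216 + 2*114) = -6471/1802*1/49076 - 3455/(216 + 228) = -6471/88434952 - 3455/444 = -76386408071/9816279672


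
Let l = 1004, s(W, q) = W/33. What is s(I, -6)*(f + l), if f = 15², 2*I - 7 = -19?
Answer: -2458/11 ≈ -223.45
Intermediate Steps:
I = -6 (I = 7/2 + (½)*(-19) = 7/2 - 19/2 = -6)
s(W, q) = W/33 (s(W, q) = W*(1/33) = W/33)
f = 225
s(I, -6)*(f + l) = ((1/33)*(-6))*(225 + 1004) = -2/11*1229 = -2458/11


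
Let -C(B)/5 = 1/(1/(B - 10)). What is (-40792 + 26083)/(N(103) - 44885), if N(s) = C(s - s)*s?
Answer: 4903/13245 ≈ 0.37018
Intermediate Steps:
C(B) = 50 - 5*B (C(B) = -(-50 + 5*B) = -5*(-10 + B) = 50 - 5*B)
N(s) = 50*s (N(s) = (50 - 5*(s - s))*s = (50 - 5*0)*s = (50 + 0)*s = 50*s)
(-40792 + 26083)/(N(103) - 44885) = (-40792 + 26083)/(50*103 - 44885) = -14709/(5150 - 44885) = -14709/(-39735) = -14709*(-1/39735) = 4903/13245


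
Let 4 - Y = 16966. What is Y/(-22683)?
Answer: 5654/7561 ≈ 0.74778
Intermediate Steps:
Y = -16962 (Y = 4 - 1*16966 = 4 - 16966 = -16962)
Y/(-22683) = -16962/(-22683) = -16962*(-1/22683) = 5654/7561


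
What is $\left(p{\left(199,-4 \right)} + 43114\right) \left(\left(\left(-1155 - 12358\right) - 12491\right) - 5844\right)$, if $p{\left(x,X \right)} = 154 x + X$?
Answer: $-2348981088$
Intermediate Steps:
$p{\left(x,X \right)} = X + 154 x$
$\left(p{\left(199,-4 \right)} + 43114\right) \left(\left(\left(-1155 - 12358\right) - 12491\right) - 5844\right) = \left(\left(-4 + 154 \cdot 199\right) + 43114\right) \left(\left(\left(-1155 - 12358\right) - 12491\right) - 5844\right) = \left(\left(-4 + 30646\right) + 43114\right) \left(\left(-13513 - 12491\right) - 5844\right) = \left(30642 + 43114\right) \left(-26004 - 5844\right) = 73756 \left(-31848\right) = -2348981088$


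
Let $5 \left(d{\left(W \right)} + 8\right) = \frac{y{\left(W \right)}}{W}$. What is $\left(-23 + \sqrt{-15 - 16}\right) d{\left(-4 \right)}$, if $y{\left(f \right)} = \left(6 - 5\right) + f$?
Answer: $\frac{3611}{20} - \frac{157 i \sqrt{31}}{20} \approx 180.55 - 43.707 i$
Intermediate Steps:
$y{\left(f \right)} = 1 + f$
$d{\left(W \right)} = -8 + \frac{1 + W}{5 W}$ ($d{\left(W \right)} = -8 + \frac{\left(1 + W\right) \frac{1}{W}}{5} = -8 + \frac{\frac{1}{W} \left(1 + W\right)}{5} = -8 + \frac{1 + W}{5 W}$)
$\left(-23 + \sqrt{-15 - 16}\right) d{\left(-4 \right)} = \left(-23 + \sqrt{-15 - 16}\right) \frac{1 - -156}{5 \left(-4\right)} = \left(-23 + \sqrt{-31}\right) \frac{1}{5} \left(- \frac{1}{4}\right) \left(1 + 156\right) = \left(-23 + i \sqrt{31}\right) \frac{1}{5} \left(- \frac{1}{4}\right) 157 = \left(-23 + i \sqrt{31}\right) \left(- \frac{157}{20}\right) = \frac{3611}{20} - \frac{157 i \sqrt{31}}{20}$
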